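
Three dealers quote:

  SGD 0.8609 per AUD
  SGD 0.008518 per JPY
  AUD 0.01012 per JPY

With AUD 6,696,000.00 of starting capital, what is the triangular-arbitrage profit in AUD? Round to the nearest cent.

Profit: AUD 152,745.52

Profitable loop is AUD → SGD → JPY → AUD:
AUD 6,696,000.00 × 0.8609 = SGD 5,764,586.40
SGD 5,764,586.40 ÷ 0.008518 = JPY 676,753,510
JPY 676,753,510 × 0.01012 = AUD 6,848,745.52
Profit = AUD 6,848,745.52 − AUD 6,696,000.00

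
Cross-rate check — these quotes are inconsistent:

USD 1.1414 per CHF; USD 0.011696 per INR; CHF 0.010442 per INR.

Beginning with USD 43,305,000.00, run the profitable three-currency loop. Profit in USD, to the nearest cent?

Profit: USD 823,812.46

Profitable loop is USD → INR → CHF → USD:
USD 43,305,000.00 ÷ 0.011696 = INR 3,702,547,879.62
INR 3,702,547,879.62 × 0.010442 = CHF 38,662,004.96
CHF 38,662,004.96 × 1.1414 = USD 44,128,812.46
Profit = USD 44,128,812.46 − USD 43,305,000.00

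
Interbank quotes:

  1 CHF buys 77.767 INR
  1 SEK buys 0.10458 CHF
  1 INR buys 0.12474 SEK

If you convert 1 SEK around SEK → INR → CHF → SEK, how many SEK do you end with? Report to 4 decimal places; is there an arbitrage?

Around SEK → INR → CHF → SEK: 1 ÷ 0.12474 ÷ 77.767 ÷ 0.10458 = 0.985713
Product < 1; profitable direction is SEK → CHF → INR → SEK.

0.9857 (arbitrage exists)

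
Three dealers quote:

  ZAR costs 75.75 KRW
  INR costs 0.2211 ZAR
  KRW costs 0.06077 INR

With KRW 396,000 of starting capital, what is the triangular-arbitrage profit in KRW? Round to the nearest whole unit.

Profitable loop is KRW → INR → ZAR → KRW:
KRW 396,000 × 0.06077 = INR 24,064.92
INR 24,064.92 × 0.2211 = ZAR 5,320.75
ZAR 5,320.75 × 75.75 = KRW 403,047
Profit = KRW 403,047 − KRW 396,000

Profit: KRW 7,047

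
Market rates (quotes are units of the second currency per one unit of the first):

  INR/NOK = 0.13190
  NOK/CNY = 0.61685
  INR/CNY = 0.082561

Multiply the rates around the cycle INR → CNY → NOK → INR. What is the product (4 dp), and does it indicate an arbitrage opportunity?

1.0147 (arbitrage exists)

Around INR → CNY → NOK → INR: 1 × 0.082561 ÷ 0.61685 ÷ 0.13190 = 1.014730
Product > 1; profitable direction is INR → CNY → NOK → INR.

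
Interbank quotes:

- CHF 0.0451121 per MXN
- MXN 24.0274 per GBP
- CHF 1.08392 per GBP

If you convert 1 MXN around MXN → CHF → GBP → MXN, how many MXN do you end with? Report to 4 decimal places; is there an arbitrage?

1.0000 (no arbitrage)

Around MXN → CHF → GBP → MXN: 1 × 0.0451121 ÷ 1.08392 × 24.0274 = 1.000006
Product ≈ 1 (deviation 0.001%, within rounding noise).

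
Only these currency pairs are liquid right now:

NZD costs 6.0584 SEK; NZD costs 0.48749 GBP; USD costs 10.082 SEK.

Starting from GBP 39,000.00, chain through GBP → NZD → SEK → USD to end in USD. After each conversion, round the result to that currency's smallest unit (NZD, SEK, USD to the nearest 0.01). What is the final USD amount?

USD 48,073.99

GBP 39,000.00 ÷ 0.48749 = NZD 80,001.64
NZD 80,001.64 × 6.0584 = SEK 484,681.94
SEK 484,681.94 ÷ 10.082 = USD 48,073.99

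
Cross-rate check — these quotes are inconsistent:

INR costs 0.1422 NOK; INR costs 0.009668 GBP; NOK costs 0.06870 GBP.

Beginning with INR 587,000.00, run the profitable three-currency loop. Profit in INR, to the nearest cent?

Profit: INR 6,140.79

Profitable loop is INR → NOK → GBP → INR:
INR 587,000.00 × 0.1422 = NOK 83,471.40
NOK 83,471.40 × 0.06870 = GBP 5,734.49
GBP 5,734.49 ÷ 0.009668 = INR 593,140.79
Profit = INR 593,140.79 − INR 587,000.00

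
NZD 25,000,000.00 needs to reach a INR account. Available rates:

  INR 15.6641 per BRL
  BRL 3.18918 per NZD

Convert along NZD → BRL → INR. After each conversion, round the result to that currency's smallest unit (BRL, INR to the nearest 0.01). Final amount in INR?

NZD 25,000,000.00 × 3.18918 = BRL 79,729,500.00
BRL 79,729,500.00 × 15.6641 = INR 1,248,890,860.95

INR 1,248,890,860.95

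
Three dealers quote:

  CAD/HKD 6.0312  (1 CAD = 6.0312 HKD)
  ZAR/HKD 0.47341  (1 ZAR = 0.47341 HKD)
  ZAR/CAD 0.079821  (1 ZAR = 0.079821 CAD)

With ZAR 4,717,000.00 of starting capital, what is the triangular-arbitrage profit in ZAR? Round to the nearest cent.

Profit: ZAR 79,774.95

Profitable loop is ZAR → CAD → HKD → ZAR:
ZAR 4,717,000.00 × 0.079821 = CAD 376,515.66
CAD 376,515.66 × 6.0312 = HKD 2,270,841.23
HKD 2,270,841.23 ÷ 0.47341 = ZAR 4,796,774.95
Profit = ZAR 4,796,774.95 − ZAR 4,717,000.00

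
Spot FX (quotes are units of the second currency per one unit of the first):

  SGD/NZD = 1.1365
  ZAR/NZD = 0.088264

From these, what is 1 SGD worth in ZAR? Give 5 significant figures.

1 SGD × 1.1365 = 1.1365 NZD
1.1365 NZD ÷ 0.088264 = 12.8761 ZAR

SGD/ZAR = 12.876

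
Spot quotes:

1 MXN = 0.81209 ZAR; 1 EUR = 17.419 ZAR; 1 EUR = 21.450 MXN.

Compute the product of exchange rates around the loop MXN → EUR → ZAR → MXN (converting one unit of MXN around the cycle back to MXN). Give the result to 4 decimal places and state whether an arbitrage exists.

Around MXN → EUR → ZAR → MXN: 1 ÷ 21.450 × 17.419 ÷ 0.81209 = 0.999981
Product ≈ 1 (deviation 0.002%, within rounding noise).

1.0000 (no arbitrage)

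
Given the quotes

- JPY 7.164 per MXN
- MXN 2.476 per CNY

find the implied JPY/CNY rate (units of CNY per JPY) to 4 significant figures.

1 JPY ÷ 7.164 = 0.139587 MXN
0.139587 MXN ÷ 2.476 = 0.0563759 CNY

JPY/CNY = 0.05638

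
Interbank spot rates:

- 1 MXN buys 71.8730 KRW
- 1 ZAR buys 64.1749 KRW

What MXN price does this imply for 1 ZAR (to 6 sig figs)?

1 ZAR × 64.1749 = 64.1749 KRW
64.1749 KRW ÷ 71.8730 = 0.892893 MXN

ZAR/MXN = 0.892893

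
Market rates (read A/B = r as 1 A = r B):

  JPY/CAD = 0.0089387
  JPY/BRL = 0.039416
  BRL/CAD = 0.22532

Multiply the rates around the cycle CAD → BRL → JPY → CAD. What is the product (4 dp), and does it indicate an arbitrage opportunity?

Around CAD → BRL → JPY → CAD: 1 ÷ 0.22532 ÷ 0.039416 × 0.0089387 = 1.006473
Product > 1; profitable direction is CAD → BRL → JPY → CAD.

1.0065 (arbitrage exists)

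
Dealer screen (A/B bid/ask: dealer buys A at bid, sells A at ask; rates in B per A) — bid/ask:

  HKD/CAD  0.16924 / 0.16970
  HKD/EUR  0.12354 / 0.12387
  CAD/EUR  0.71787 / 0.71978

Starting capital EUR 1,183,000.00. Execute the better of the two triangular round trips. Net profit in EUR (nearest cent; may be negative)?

Best loop EUR → CAD → HKD → EUR:
EUR 1,183,000.00 ÷ 0.71978 (buy CAD at ask) = CAD 1,643,557.75
CAD 1,643,557.75 ÷ 0.16970 (buy HKD at ask) = HKD 9,685,078.10
HKD 9,685,078.10 × 0.12354 (sell HKD at bid) = EUR 1,196,494.55

Net profit: EUR 13,494.55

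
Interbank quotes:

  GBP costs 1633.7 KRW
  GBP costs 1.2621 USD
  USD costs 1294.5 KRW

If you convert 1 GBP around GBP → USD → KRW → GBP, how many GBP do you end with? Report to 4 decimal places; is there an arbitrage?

1.0001 (no arbitrage)

Around GBP → USD → KRW → GBP: 1 × 1.2621 × 1294.5 ÷ 1633.7 = 1.000054
Product ≈ 1 (deviation 0.005%, within rounding noise).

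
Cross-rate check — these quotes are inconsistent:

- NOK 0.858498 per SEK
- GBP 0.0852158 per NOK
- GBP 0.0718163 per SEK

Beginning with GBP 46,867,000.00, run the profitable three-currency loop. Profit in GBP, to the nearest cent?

Profit: GBP 875,322.45

Profitable loop is GBP → SEK → NOK → GBP:
GBP 46,867,000.00 ÷ 0.0718163 = SEK 652,595,580.67
SEK 652,595,580.67 × 0.858498 = NOK 560,252,000.81
NOK 560,252,000.81 × 0.0852158 = GBP 47,742,322.45
Profit = GBP 47,742,322.45 − GBP 46,867,000.00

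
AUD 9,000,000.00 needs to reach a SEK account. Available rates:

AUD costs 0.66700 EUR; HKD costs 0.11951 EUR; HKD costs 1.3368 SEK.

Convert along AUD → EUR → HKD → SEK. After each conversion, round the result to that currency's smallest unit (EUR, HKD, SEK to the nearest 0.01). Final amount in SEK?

SEK 67,147,606.06

AUD 9,000,000.00 × 0.66700 = EUR 6,003,000.00
EUR 6,003,000.00 ÷ 0.11951 = HKD 50,230,106.27
HKD 50,230,106.27 × 1.3368 = SEK 67,147,606.06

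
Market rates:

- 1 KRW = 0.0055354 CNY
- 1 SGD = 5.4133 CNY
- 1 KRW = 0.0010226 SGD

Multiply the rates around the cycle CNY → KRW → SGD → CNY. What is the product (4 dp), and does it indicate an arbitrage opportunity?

1.0000 (no arbitrage)

Around CNY → KRW → SGD → CNY: 1 ÷ 0.0055354 × 0.0010226 × 5.4133 = 1.000043
Product ≈ 1 (deviation 0.004%, within rounding noise).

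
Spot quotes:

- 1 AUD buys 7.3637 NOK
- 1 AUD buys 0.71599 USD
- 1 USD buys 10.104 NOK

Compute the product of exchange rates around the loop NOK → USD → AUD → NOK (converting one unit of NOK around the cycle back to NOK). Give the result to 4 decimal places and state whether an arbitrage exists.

Around NOK → USD → AUD → NOK: 1 ÷ 10.104 ÷ 0.71599 × 7.3637 = 1.017878
Product > 1; profitable direction is NOK → USD → AUD → NOK.

1.0179 (arbitrage exists)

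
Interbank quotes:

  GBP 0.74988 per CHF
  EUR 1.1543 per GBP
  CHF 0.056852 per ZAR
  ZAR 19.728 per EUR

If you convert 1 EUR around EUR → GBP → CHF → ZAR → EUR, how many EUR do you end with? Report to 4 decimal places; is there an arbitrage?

Around EUR → GBP → CHF → ZAR → EUR: 1 ÷ 1.1543 ÷ 0.74988 ÷ 0.056852 ÷ 19.728 = 1.030056
Product > 1; profitable direction is EUR → GBP → CHF → ZAR → EUR.

1.0301 (arbitrage exists)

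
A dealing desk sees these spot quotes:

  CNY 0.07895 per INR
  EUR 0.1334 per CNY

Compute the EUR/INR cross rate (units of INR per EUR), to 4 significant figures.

EUR/INR = 94.95

1 EUR ÷ 0.1334 = 7.49625 CNY
7.49625 CNY ÷ 0.07895 = 94.9494 INR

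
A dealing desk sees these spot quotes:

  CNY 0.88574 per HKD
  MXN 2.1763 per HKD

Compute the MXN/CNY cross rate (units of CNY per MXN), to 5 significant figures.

MXN/CNY = 0.40699

1 MXN ÷ 2.1763 = 0.459495 HKD
0.459495 HKD × 0.88574 = 0.406994 CNY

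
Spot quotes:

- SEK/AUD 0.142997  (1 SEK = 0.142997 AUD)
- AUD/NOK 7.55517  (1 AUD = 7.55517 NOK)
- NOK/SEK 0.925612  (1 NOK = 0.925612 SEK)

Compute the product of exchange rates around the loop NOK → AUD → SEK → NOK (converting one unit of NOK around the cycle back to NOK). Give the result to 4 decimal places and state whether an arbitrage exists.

1.0000 (no arbitrage)

Around NOK → AUD → SEK → NOK: 1 ÷ 7.55517 ÷ 0.142997 ÷ 0.925612 = 1.000000
Product ≈ 1 (deviation 0.000%, within rounding noise).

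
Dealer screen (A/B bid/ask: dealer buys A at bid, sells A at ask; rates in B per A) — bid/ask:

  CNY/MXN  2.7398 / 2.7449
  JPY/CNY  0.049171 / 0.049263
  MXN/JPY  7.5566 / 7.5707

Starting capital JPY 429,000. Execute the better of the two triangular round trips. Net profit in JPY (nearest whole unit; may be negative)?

Best loop JPY → CNY → MXN → JPY:
JPY 429,000 × 0.049171 (sell JPY at bid) = CNY 21,094.36
CNY 21,094.36 × 2.7398 (sell CNY at bid) = MXN 57,794.32
MXN 57,794.32 × 7.5566 (sell MXN at bid) = JPY 436,729

Net profit: JPY 7,729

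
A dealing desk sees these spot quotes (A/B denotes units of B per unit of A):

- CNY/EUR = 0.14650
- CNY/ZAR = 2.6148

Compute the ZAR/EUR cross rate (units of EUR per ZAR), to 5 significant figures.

1 ZAR ÷ 2.6148 = 0.382438 CNY
0.382438 CNY × 0.14650 = 0.0560272 EUR

ZAR/EUR = 0.056027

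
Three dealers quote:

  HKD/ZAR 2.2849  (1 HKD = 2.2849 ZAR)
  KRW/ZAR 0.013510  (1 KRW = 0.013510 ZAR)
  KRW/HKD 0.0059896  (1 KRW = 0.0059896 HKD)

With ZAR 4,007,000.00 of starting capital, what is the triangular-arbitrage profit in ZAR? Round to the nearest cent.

Profit: ZAR 52,093.09

Profitable loop is ZAR → KRW → HKD → ZAR:
ZAR 4,007,000.00 ÷ 0.013510 = KRW 296,595,115
KRW 296,595,115 × 0.0059896 = HKD 1,776,486.10
HKD 1,776,486.10 × 2.2849 = ZAR 4,059,093.09
Profit = ZAR 4,059,093.09 − ZAR 4,007,000.00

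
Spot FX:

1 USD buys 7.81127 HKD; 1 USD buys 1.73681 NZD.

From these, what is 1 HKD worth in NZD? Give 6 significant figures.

1 HKD ÷ 7.81127 = 0.12802 USD
0.12802 USD × 1.73681 = 0.222347 NZD

HKD/NZD = 0.222347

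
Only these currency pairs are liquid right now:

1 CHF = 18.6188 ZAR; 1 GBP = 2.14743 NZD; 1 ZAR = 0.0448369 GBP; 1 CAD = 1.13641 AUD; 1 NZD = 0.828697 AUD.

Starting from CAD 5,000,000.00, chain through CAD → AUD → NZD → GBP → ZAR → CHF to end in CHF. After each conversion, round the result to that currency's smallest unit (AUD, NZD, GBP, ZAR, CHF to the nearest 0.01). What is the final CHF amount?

CAD 5,000,000.00 × 1.13641 = AUD 5,682,050.00
AUD 5,682,050.00 ÷ 0.828697 = NZD 6,856,607.42
NZD 6,856,607.42 ÷ 2.14743 = GBP 3,192,936.40
GBP 3,192,936.40 ÷ 0.0448369 = ZAR 71,212,247.06
ZAR 71,212,247.06 ÷ 18.6188 = CHF 3,824,749.56

CHF 3,824,749.56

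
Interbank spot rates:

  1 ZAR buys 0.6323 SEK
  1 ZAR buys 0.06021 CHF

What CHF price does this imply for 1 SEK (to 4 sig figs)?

1 SEK ÷ 0.6323 = 1.58153 ZAR
1.58153 ZAR × 0.06021 = 0.0952238 CHF

SEK/CHF = 0.09522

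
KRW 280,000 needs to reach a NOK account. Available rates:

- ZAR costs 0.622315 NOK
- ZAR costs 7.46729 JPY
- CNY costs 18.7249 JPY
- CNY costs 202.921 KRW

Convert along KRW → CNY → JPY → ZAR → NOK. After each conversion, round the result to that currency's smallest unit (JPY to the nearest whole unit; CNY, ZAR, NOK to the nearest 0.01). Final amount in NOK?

KRW 280,000 ÷ 202.921 = CNY 1,379.85
CNY 1,379.85 × 18.7249 = JPY 25,838
JPY 25,838 ÷ 7.46729 = ZAR 3,460.16
ZAR 3,460.16 × 0.622315 = NOK 2,153.31

NOK 2,153.31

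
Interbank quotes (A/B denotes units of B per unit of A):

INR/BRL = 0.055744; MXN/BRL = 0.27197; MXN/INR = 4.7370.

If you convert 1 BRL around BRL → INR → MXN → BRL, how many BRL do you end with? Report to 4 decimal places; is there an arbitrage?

Around BRL → INR → MXN → BRL: 1 ÷ 0.055744 ÷ 4.7370 × 0.27197 = 1.029958
Product > 1; profitable direction is BRL → INR → MXN → BRL.

1.0300 (arbitrage exists)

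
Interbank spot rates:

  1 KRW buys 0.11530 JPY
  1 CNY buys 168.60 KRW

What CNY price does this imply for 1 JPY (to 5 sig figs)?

JPY/CNY = 0.051441

1 JPY ÷ 0.11530 = 8.67303 KRW
8.67303 KRW ÷ 168.60 = 0.0514414 CNY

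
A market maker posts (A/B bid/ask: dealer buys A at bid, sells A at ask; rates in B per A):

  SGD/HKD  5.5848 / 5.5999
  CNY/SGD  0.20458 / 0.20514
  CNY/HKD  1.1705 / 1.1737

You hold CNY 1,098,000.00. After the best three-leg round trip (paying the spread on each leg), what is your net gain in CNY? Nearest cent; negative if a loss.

Best loop CNY → HKD → SGD → CNY:
CNY 1,098,000.00 × 1.1705 (sell CNY at bid) = HKD 1,285,209.00
HKD 1,285,209.00 ÷ 5.5999 (buy SGD at ask) = SGD 229,505.71
SGD 229,505.71 ÷ 0.20514 (buy CNY at ask) = CNY 1,118,775.98

Net profit: CNY 20,775.98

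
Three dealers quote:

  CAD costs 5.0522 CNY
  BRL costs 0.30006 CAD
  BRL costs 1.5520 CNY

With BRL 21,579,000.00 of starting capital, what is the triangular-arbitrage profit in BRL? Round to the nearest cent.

Profit: BRL 512,967.34

Profitable loop is BRL → CNY → CAD → BRL:
BRL 21,579,000.00 × 1.5520 = CNY 33,490,608.00
CNY 33,490,608.00 ÷ 5.0522 = CAD 6,628,915.72
CAD 6,628,915.72 ÷ 0.30006 = BRL 22,091,967.34
Profit = BRL 22,091,967.34 − BRL 21,579,000.00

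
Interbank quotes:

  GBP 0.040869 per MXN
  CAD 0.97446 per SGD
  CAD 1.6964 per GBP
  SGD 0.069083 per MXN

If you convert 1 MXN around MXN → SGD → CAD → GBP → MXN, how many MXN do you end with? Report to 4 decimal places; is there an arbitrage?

0.9710 (arbitrage exists)

Around MXN → SGD → CAD → GBP → MXN: 1 × 0.069083 × 0.97446 ÷ 1.6964 ÷ 0.040869 = 0.970986
Product < 1; profitable direction is MXN → GBP → CAD → SGD → MXN.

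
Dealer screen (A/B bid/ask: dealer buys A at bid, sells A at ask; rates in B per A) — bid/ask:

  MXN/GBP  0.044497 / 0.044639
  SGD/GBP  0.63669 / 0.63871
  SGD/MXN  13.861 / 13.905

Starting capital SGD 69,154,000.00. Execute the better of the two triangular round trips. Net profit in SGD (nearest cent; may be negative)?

Best loop SGD → GBP → MXN → SGD:
SGD 69,154,000.00 × 0.63669 (sell SGD at bid) = GBP 44,029,660.26
GBP 44,029,660.26 ÷ 0.044639 (buy MXN at ask) = MXN 986,349,610.43
MXN 986,349,610.43 ÷ 13.905 (buy SGD at ask) = SGD 70,934,887.48

Net profit: SGD 1,780,887.48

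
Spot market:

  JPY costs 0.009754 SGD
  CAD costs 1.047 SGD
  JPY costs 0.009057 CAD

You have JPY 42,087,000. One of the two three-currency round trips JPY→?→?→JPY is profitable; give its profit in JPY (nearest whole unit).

Profit: JPY 1,204,205

Profitable loop is JPY → SGD → CAD → JPY:
JPY 42,087,000 × 0.009754 = SGD 410,516.60
SGD 410,516.60 ÷ 1.047 = CAD 392,088.44
CAD 392,088.44 ÷ 0.009057 = JPY 43,291,205
Profit = JPY 43,291,205 − JPY 42,087,000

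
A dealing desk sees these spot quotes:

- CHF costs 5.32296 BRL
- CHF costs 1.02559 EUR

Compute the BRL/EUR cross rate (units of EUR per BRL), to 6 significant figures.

1 BRL ÷ 5.32296 = 0.187865 CHF
0.187865 CHF × 1.02559 = 0.192673 EUR

BRL/EUR = 0.192673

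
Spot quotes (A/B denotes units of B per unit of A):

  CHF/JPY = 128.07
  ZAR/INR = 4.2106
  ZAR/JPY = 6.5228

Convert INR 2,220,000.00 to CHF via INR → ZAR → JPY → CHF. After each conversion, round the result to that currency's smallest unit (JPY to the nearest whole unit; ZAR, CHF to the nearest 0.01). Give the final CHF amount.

INR 2,220,000.00 ÷ 4.2106 = ZAR 527,240.77
ZAR 527,240.77 × 6.5228 = JPY 3,439,086
JPY 3,439,086 ÷ 128.07 = CHF 26,853.17

CHF 26,853.17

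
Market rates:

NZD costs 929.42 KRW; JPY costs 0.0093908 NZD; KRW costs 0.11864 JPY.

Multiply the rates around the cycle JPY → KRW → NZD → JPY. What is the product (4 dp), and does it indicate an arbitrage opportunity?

Around JPY → KRW → NZD → JPY: 1 ÷ 0.11864 ÷ 929.42 ÷ 0.0093908 = 0.965727
Product < 1; profitable direction is JPY → NZD → KRW → JPY.

0.9657 (arbitrage exists)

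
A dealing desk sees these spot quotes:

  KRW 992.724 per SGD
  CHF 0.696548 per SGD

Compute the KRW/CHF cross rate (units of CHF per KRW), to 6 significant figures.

KRW/CHF = 0.000701653

1 KRW ÷ 992.724 = 0.00100733 SGD
0.00100733 SGD × 0.696548 = 0.000701653 CHF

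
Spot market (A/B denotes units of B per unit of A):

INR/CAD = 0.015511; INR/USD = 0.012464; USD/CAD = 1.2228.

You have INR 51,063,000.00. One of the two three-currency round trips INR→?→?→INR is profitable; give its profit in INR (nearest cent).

Profitable loop is INR → CAD → USD → INR:
INR 51,063,000.00 × 0.015511 = CAD 792,038.19
CAD 792,038.19 ÷ 1.2228 = USD 647,725.05
USD 647,725.05 ÷ 0.012464 = INR 51,967,671.01
Profit = INR 51,967,671.01 − INR 51,063,000.00

Profit: INR 904,671.01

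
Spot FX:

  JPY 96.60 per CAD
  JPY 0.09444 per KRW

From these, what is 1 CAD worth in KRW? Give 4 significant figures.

CAD/KRW = 1023

1 CAD × 96.60 = 96.6 JPY
96.6 JPY ÷ 0.09444 = 1022.87 KRW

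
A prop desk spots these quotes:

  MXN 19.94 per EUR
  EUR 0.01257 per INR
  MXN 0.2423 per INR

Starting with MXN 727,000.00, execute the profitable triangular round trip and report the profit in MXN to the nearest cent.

Profitable loop is MXN → INR → EUR → MXN:
MXN 727,000.00 ÷ 0.2423 = INR 3,000,412.71
INR 3,000,412.71 × 0.01257 = EUR 37,715.19
EUR 37,715.19 × 19.94 = MXN 752,040.84
Profit = MXN 752,040.84 − MXN 727,000.00

Profit: MXN 25,040.84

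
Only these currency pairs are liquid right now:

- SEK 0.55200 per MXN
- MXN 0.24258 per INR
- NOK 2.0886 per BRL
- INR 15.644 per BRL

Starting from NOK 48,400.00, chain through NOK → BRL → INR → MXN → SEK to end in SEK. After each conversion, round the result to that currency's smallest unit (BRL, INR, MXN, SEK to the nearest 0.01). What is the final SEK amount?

SEK 48,543.60

NOK 48,400.00 ÷ 2.0886 = BRL 23,173.42
BRL 23,173.42 × 15.644 = INR 362,524.98
INR 362,524.98 × 0.24258 = MXN 87,941.31
MXN 87,941.31 × 0.55200 = SEK 48,543.60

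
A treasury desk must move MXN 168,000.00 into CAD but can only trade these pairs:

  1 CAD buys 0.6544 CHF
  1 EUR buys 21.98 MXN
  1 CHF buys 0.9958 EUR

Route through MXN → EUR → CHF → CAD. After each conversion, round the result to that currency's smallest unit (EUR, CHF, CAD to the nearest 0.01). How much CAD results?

MXN 168,000.00 ÷ 21.98 = EUR 7,643.31
EUR 7,643.31 ÷ 0.9958 = CHF 7,675.55
CHF 7,675.55 ÷ 0.6544 = CAD 11,729.14

CAD 11,729.14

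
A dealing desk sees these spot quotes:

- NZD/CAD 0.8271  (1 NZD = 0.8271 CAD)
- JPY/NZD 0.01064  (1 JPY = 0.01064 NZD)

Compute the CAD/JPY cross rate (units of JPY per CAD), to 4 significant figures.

1 CAD ÷ 0.8271 = 1.20904 NZD
1.20904 NZD ÷ 0.01064 = 113.632 JPY

CAD/JPY = 113.6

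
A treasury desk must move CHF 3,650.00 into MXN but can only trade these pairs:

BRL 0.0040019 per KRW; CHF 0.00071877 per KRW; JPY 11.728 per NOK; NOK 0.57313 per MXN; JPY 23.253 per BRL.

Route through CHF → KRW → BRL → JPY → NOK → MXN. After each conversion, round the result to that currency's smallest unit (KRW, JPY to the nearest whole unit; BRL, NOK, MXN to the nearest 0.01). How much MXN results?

CHF 3,650.00 ÷ 0.00071877 = KRW 5,078,120
KRW 5,078,120 × 0.0040019 = BRL 20,322.13
BRL 20,322.13 × 23.253 = JPY 472,550
JPY 472,550 ÷ 11.728 = NOK 40,292.46
NOK 40,292.46 ÷ 0.57313 = MXN 70,302.48

MXN 70,302.48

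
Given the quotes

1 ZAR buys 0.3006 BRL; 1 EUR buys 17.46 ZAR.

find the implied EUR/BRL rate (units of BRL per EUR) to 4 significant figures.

1 EUR × 17.46 = 17.46 ZAR
17.46 ZAR × 0.3006 = 5.24848 BRL

EUR/BRL = 5.248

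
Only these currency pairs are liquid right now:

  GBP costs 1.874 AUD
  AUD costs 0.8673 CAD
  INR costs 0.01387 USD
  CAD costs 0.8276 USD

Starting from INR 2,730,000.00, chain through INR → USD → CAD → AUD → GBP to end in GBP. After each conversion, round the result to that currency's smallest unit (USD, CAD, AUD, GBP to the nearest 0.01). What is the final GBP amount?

GBP 28,150.09

INR 2,730,000.00 × 0.01387 = USD 37,865.10
USD 37,865.10 ÷ 0.8276 = CAD 45,752.90
CAD 45,752.90 ÷ 0.8673 = AUD 52,753.26
AUD 52,753.26 ÷ 1.874 = GBP 28,150.09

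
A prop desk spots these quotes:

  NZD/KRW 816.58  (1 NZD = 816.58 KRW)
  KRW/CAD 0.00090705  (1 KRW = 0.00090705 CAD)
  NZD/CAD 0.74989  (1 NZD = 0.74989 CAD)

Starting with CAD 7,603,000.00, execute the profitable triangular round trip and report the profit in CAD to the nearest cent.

Profit: CAD 94,551.20

Profitable loop is CAD → KRW → NZD → CAD:
CAD 7,603,000.00 ÷ 0.00090705 = KRW 8,382,117,855
KRW 8,382,117,855 ÷ 816.58 = NZD 10,264,907.12
NZD 10,264,907.12 × 0.74989 = CAD 7,697,551.20
Profit = CAD 7,697,551.20 − CAD 7,603,000.00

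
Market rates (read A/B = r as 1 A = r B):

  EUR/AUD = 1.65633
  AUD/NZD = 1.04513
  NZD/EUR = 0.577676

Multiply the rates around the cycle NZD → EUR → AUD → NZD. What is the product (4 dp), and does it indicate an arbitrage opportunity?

1.0000 (no arbitrage)

Around NZD → EUR → AUD → NZD: 1 × 0.577676 × 1.65633 × 1.04513 = 1.000003
Product ≈ 1 (deviation 0.000%, within rounding noise).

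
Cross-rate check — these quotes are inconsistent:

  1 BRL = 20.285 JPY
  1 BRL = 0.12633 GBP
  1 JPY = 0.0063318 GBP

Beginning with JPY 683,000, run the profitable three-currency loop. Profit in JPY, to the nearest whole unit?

Profitable loop is JPY → GBP → BRL → JPY:
JPY 683,000 × 0.0063318 = GBP 4,324.62
GBP 4,324.62 ÷ 0.12633 = BRL 34,232.72
BRL 34,232.72 × 20.285 = JPY 694,411
Profit = JPY 694,411 − JPY 683,000

Profit: JPY 11,411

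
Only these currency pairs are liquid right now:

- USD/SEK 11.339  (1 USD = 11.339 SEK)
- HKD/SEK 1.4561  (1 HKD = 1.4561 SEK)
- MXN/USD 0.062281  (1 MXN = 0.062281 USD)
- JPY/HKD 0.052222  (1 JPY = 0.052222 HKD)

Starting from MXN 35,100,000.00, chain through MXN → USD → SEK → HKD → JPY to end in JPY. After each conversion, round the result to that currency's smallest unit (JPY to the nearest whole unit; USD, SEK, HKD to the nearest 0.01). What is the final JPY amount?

MXN 35,100,000.00 × 0.062281 = USD 2,186,063.10
USD 2,186,063.10 × 11.339 = SEK 24,787,769.49
SEK 24,787,769.49 ÷ 1.4561 = HKD 17,023,397.77
HKD 17,023,397.77 ÷ 0.052222 = JPY 325,981,344

JPY 325,981,344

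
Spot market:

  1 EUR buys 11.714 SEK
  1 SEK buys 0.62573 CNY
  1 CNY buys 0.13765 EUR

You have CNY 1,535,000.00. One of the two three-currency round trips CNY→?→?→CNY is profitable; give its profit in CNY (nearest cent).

Profit: CNY 13,733.86

Profitable loop is CNY → EUR → SEK → CNY:
CNY 1,535,000.00 × 0.13765 = EUR 211,292.75
EUR 211,292.75 × 11.714 = SEK 2,475,083.27
SEK 2,475,083.27 × 0.62573 = CNY 1,548,733.86
Profit = CNY 1,548,733.86 − CNY 1,535,000.00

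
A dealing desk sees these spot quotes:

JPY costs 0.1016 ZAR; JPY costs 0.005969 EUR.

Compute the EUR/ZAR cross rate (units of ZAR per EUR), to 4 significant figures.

1 EUR ÷ 0.005969 = 167.532 JPY
167.532 JPY × 0.1016 = 17.0213 ZAR

EUR/ZAR = 17.02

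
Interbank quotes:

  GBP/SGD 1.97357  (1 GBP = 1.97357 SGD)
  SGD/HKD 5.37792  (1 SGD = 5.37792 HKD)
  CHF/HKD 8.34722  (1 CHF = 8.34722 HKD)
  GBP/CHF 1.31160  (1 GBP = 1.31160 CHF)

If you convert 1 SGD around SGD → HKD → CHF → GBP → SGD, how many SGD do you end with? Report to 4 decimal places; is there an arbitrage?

Around SGD → HKD → CHF → GBP → SGD: 1 × 5.37792 ÷ 8.34722 ÷ 1.31160 × 1.97357 = 0.969446
Product < 1; profitable direction is SGD → GBP → CHF → HKD → SGD.

0.9694 (arbitrage exists)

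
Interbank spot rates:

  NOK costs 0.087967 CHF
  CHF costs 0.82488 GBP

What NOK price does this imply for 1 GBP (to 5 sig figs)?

1 GBP ÷ 0.82488 = 1.2123 CHF
1.2123 CHF ÷ 0.087967 = 13.7813 NOK

GBP/NOK = 13.781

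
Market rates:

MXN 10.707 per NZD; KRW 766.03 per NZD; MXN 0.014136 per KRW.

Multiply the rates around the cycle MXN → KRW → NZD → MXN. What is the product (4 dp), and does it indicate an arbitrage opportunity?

0.9888 (arbitrage exists)

Around MXN → KRW → NZD → MXN: 1 ÷ 0.014136 ÷ 766.03 × 10.707 = 0.988770
Product < 1; profitable direction is MXN → NZD → KRW → MXN.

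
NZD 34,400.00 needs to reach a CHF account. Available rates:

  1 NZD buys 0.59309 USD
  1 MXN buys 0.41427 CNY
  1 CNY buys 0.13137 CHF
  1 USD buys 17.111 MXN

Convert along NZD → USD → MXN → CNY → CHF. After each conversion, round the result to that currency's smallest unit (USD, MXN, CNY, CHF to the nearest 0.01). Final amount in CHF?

CHF 18,999.15

NZD 34,400.00 × 0.59309 = USD 20,402.30
USD 20,402.30 × 17.111 = MXN 349,103.76
MXN 349,103.76 × 0.41427 = CNY 144,623.21
CNY 144,623.21 × 0.13137 = CHF 18,999.15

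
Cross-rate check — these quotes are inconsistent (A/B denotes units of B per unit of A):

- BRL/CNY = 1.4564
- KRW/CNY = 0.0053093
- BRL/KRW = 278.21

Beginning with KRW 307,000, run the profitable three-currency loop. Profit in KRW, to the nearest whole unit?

Profitable loop is KRW → CNY → BRL → KRW:
KRW 307,000 × 0.0053093 = CNY 1,629.96
CNY 1,629.96 ÷ 1.4564 = BRL 1,119.17
BRL 1,119.17 × 278.21 = KRW 311,364
Profit = KRW 311,364 − KRW 307,000

Profit: KRW 4,364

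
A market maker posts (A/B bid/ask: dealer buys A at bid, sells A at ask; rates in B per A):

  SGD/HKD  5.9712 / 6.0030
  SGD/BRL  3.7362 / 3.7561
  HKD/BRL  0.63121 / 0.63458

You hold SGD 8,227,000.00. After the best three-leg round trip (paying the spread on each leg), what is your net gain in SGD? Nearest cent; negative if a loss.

Net profit: SGD 28,432.67

Best loop SGD → HKD → BRL → SGD:
SGD 8,227,000.00 × 5.9712 (sell SGD at bid) = HKD 49,125,062.40
HKD 49,125,062.40 × 0.63121 (sell HKD at bid) = BRL 31,008,230.64
BRL 31,008,230.64 ÷ 3.7561 (buy SGD at ask) = SGD 8,255,432.67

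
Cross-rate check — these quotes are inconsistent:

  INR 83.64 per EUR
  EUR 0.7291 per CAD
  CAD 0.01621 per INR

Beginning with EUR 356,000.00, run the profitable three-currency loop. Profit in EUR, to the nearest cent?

Profit: EUR 4,135.44

Profitable loop is EUR → CAD → INR → EUR:
EUR 356,000.00 ÷ 0.7291 = CAD 488,273.21
CAD 488,273.21 ÷ 0.01621 = INR 30,121,728.16
INR 30,121,728.16 ÷ 83.64 = EUR 360,135.44
Profit = EUR 360,135.44 − EUR 356,000.00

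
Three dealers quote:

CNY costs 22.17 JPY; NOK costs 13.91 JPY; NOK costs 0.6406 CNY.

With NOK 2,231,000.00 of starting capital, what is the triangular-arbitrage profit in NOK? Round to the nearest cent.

Profit: NOK 46,849.72

Profitable loop is NOK → CNY → JPY → NOK:
NOK 2,231,000.00 × 0.6406 = CNY 1,429,178.60
CNY 1,429,178.60 × 22.17 = JPY 31,684,890
JPY 31,684,890 ÷ 13.91 = NOK 2,277,849.72
Profit = NOK 2,277,849.72 − NOK 2,231,000.00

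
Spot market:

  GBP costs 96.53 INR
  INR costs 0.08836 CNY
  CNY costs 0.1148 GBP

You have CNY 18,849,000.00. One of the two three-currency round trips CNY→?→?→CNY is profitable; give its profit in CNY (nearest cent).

Profit: CNY 400,897.13

Profitable loop is CNY → INR → GBP → CNY:
CNY 18,849,000.00 ÷ 0.08836 = INR 213,320,507.02
INR 213,320,507.02 ÷ 96.53 = GBP 2,209,888.19
GBP 2,209,888.19 ÷ 0.1148 = CNY 19,249,897.13
Profit = CNY 19,249,897.13 − CNY 18,849,000.00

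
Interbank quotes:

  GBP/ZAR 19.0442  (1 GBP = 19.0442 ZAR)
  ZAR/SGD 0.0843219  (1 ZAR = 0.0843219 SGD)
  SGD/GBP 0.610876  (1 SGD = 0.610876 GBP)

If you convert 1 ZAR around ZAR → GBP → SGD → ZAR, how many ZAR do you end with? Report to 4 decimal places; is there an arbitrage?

1.0194 (arbitrage exists)

Around ZAR → GBP → SGD → ZAR: 1 ÷ 19.0442 ÷ 0.610876 ÷ 0.0843219 = 1.019398
Product > 1; profitable direction is ZAR → GBP → SGD → ZAR.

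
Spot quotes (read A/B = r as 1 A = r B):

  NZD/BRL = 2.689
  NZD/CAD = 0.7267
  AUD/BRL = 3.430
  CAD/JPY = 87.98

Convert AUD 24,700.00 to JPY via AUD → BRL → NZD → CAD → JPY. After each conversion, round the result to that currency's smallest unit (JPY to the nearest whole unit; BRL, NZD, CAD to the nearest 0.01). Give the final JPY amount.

AUD 24,700.00 × 3.430 = BRL 84,721.00
BRL 84,721.00 ÷ 2.689 = NZD 31,506.51
NZD 31,506.51 × 0.7267 = CAD 22,895.78
CAD 22,895.78 × 87.98 = JPY 2,014,371

JPY 2,014,371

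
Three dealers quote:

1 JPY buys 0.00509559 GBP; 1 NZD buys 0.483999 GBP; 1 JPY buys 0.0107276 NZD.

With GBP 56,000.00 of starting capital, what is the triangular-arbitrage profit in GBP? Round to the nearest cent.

Profit: GBP 1,061.16

Profitable loop is GBP → JPY → NZD → GBP:
GBP 56,000.00 ÷ 0.00509559 = JPY 10,989,895
JPY 10,989,895 × 0.0107276 = NZD 117,895.20
NZD 117,895.20 × 0.483999 = GBP 57,061.16
Profit = GBP 57,061.16 − GBP 56,000.00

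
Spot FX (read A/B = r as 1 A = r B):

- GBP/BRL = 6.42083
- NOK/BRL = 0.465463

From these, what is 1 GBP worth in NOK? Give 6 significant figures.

1 GBP × 6.42083 = 6.42083 BRL
6.42083 BRL ÷ 0.465463 = 13.7945 NOK

GBP/NOK = 13.7945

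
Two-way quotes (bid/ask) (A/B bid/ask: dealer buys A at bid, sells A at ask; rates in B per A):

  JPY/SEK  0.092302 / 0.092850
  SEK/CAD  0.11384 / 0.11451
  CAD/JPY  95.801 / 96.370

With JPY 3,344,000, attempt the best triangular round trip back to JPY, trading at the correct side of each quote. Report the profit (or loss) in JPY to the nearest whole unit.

Best loop JPY → SEK → CAD → JPY:
JPY 3,344,000 × 0.092302 (sell JPY at bid) = SEK 308,657.89
SEK 308,657.89 × 0.11384 (sell SEK at bid) = CAD 35,137.61
CAD 35,137.61 × 95.801 (sell CAD at bid) = JPY 3,366,219

Net profit: JPY 22,219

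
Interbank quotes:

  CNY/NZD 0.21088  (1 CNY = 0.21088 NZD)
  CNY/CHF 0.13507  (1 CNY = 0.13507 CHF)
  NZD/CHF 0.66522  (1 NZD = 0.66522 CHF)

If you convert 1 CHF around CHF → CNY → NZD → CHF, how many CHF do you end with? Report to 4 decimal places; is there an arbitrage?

Around CHF → CNY → NZD → CHF: 1 ÷ 0.13507 × 0.21088 × 0.66522 = 1.038584
Product > 1; profitable direction is CHF → CNY → NZD → CHF.

1.0386 (arbitrage exists)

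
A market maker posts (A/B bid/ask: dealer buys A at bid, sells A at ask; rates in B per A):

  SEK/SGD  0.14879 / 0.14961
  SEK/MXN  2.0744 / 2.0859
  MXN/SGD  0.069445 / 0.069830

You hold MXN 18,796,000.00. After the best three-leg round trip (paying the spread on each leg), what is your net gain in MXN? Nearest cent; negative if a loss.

Best loop MXN → SEK → SGD → MXN:
MXN 18,796,000.00 ÷ 2.0859 (buy SEK at ask) = SEK 9,010,978.47
SEK 9,010,978.47 × 0.14879 (sell SEK at bid) = SGD 1,340,743.49
SGD 1,340,743.49 ÷ 0.069830 (buy MXN at ask) = MXN 19,200,107.22

Net profit: MXN 404,107.22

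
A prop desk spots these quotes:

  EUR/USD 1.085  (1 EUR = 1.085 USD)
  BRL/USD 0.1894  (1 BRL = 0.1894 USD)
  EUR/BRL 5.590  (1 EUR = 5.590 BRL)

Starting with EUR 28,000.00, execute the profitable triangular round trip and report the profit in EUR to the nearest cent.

Profitable loop is EUR → USD → BRL → EUR:
EUR 28,000.00 × 1.085 = USD 30,380.00
USD 30,380.00 ÷ 0.1894 = BRL 160,401.27
BRL 160,401.27 ÷ 5.590 = EUR 28,694.32
Profit = EUR 28,694.32 − EUR 28,000.00

Profit: EUR 694.32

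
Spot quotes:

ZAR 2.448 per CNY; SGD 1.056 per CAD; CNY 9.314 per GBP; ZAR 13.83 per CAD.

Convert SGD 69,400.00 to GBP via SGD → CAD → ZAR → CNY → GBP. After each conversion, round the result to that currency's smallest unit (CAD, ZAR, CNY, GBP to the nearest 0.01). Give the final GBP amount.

GBP 39,863.01

SGD 69,400.00 ÷ 1.056 = CAD 65,719.70
CAD 65,719.70 × 13.83 = ZAR 908,903.45
ZAR 908,903.45 ÷ 2.448 = CNY 371,284.09
CNY 371,284.09 ÷ 9.314 = GBP 39,863.01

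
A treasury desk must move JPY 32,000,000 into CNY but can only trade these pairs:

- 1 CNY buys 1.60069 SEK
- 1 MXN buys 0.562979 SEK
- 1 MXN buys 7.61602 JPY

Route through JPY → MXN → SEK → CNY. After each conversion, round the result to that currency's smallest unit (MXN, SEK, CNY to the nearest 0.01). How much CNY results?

JPY 32,000,000 ÷ 7.61602 = MXN 4,201,669.64
MXN 4,201,669.64 × 0.562979 = SEK 2,365,451.77
SEK 2,365,451.77 ÷ 1.60069 = CNY 1,477,770.07

CNY 1,477,770.07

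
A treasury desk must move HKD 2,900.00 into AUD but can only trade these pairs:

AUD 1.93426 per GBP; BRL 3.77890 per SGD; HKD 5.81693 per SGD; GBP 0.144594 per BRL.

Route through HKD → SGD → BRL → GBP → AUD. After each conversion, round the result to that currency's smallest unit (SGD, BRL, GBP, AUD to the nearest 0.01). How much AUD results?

AUD 526.89

HKD 2,900.00 ÷ 5.81693 = SGD 498.54
SGD 498.54 × 3.77890 = BRL 1,883.93
BRL 1,883.93 × 0.144594 = GBP 272.40
GBP 272.40 × 1.93426 = AUD 526.89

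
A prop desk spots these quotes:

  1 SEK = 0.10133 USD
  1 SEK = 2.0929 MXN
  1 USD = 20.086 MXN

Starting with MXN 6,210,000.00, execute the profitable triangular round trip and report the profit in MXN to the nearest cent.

Profitable loop is MXN → USD → SEK → MXN:
MXN 6,210,000.00 ÷ 20.086 = USD 309,170.57
USD 309,170.57 ÷ 0.10133 = SEK 3,051,125.69
SEK 3,051,125.69 × 2.0929 = MXN 6,385,700.96
Profit = MXN 6,385,700.96 − MXN 6,210,000.00

Profit: MXN 175,700.96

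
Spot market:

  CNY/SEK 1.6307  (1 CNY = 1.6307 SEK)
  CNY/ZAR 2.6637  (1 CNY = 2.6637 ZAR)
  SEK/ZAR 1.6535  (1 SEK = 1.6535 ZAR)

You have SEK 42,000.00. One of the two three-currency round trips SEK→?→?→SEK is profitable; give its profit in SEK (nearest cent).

Profit: SEK 515.01

Profitable loop is SEK → ZAR → CNY → SEK:
SEK 42,000.00 × 1.6535 = ZAR 69,447.00
ZAR 69,447.00 ÷ 2.6637 = CNY 26,071.63
CNY 26,071.63 × 1.6307 = SEK 42,515.01
Profit = SEK 42,515.01 − SEK 42,000.00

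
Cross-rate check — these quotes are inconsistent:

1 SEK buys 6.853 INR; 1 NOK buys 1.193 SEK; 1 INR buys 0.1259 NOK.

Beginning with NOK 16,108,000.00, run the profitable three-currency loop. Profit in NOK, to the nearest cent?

Profitable loop is NOK → SEK → INR → NOK:
NOK 16,108,000.00 × 1.193 = SEK 19,216,844.00
SEK 19,216,844.00 × 6.853 = INR 131,693,031.93
INR 131,693,031.93 × 0.1259 = NOK 16,580,152.72
Profit = NOK 16,580,152.72 − NOK 16,108,000.00

Profit: NOK 472,152.72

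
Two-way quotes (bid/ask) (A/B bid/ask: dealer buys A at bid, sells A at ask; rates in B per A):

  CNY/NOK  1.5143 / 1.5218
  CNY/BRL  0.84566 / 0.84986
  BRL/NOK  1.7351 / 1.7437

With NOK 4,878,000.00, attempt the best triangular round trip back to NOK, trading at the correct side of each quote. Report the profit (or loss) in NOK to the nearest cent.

Best loop NOK → BRL → CNY → NOK:
NOK 4,878,000.00 ÷ 1.7437 (buy BRL at ask) = BRL 2,797,499.57
BRL 2,797,499.57 ÷ 0.84986 (buy CNY at ask) = CNY 3,291,718.13
CNY 3,291,718.13 × 1.5143 (sell CNY at bid) = NOK 4,984,648.76

Net profit: NOK 106,648.76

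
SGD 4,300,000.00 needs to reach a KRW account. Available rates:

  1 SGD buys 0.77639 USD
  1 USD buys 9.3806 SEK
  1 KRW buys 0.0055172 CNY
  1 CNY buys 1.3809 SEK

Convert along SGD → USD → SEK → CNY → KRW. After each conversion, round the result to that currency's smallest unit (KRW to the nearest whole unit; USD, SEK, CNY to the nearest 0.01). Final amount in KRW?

SGD 4,300,000.00 × 0.77639 = USD 3,338,477.00
USD 3,338,477.00 × 9.3806 = SEK 31,316,917.35
SEK 31,316,917.35 ÷ 1.3809 = CNY 22,678,627.96
CNY 22,678,627.96 ÷ 0.0055172 = KRW 4,110,532,147

KRW 4,110,532,147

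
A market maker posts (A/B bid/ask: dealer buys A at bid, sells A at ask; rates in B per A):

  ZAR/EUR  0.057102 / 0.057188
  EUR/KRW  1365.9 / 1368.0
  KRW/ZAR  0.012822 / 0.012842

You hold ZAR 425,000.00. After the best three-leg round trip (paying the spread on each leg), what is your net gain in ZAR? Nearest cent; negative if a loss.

Net profit: ZAR 25.44

Best loop ZAR → EUR → KRW → ZAR:
ZAR 425,000.00 × 0.057102 (sell ZAR at bid) = EUR 24,268.35
EUR 24,268.35 × 1365.9 (sell EUR at bid) = KRW 33,148,139
KRW 33,148,139 × 0.012822 (sell KRW at bid) = ZAR 425,025.44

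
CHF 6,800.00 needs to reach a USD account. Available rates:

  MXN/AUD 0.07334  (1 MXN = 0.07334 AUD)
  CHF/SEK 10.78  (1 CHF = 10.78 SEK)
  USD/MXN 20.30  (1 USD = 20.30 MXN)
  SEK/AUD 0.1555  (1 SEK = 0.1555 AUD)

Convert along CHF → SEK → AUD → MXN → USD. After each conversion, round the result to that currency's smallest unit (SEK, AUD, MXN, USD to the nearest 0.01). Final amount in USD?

CHF 6,800.00 × 10.78 = SEK 73,304.00
SEK 73,304.00 × 0.1555 = AUD 11,398.77
AUD 11,398.77 ÷ 0.07334 = MXN 155,423.64
MXN 155,423.64 ÷ 20.30 = USD 7,656.34

USD 7,656.34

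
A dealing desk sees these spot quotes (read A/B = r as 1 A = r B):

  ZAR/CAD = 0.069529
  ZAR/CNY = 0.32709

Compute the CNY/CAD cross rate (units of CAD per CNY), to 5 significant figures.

CNY/CAD = 0.21257

1 CNY ÷ 0.32709 = 3.05726 ZAR
3.05726 ZAR × 0.069529 = 0.212568 CAD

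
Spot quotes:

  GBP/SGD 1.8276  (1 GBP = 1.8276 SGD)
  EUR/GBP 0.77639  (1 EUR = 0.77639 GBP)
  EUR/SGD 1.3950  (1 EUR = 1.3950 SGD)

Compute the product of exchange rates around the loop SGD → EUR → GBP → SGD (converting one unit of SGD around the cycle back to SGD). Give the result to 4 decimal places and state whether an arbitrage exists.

Around SGD → EUR → GBP → SGD: 1 ÷ 1.3950 × 0.77639 × 1.8276 = 1.017154
Product > 1; profitable direction is SGD → EUR → GBP → SGD.

1.0172 (arbitrage exists)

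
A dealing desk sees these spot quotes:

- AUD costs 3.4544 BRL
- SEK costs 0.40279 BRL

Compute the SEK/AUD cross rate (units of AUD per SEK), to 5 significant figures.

SEK/AUD = 0.11660

1 SEK × 0.40279 = 0.40279 BRL
0.40279 BRL ÷ 3.4544 = 0.116602 AUD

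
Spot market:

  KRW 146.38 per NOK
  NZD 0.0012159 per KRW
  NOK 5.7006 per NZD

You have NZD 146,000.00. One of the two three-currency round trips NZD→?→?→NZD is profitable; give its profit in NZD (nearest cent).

Profitable loop is NZD → NOK → KRW → NZD:
NZD 146,000.00 × 5.7006 = NOK 832,287.60
NOK 832,287.60 × 146.38 = KRW 121,830,259
KRW 121,830,259 × 0.0012159 = NZD 148,133.41
Profit = NZD 148,133.41 − NZD 146,000.00

Profit: NZD 2,133.41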